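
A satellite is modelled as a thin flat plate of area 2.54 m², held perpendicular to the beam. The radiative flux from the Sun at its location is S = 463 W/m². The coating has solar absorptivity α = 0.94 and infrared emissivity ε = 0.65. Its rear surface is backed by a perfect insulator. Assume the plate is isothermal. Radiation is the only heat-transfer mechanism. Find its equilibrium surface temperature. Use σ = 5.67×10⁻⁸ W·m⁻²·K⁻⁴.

At equilibrium, absorbed power = emitted power.
Absorbing cross-section = A = 2.540 m²; emitting surface = A = 2.540 m² (ratio 1).
αS·A_cross = εσ·A_surf·T⁴  ⇒  T⁴ = αS/(ε·1σ).
T⁴ = 0.940·463/(0.65·1·5.67×10⁻⁸) = 1.181×10¹⁰ K⁴.
T = (1.181×10¹⁰)^(1/4).

T ≈ 330 K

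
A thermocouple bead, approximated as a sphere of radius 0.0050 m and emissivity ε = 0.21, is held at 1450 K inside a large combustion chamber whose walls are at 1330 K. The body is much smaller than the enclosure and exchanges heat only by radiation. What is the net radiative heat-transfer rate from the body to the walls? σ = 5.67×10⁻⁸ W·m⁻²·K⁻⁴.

P_net ≈ 4.83 W

For a small grey body in a large enclosure: P_net = εσA(T_body⁴ − T_wall⁴).
A = 4πr² = 3.142×10⁻⁴ m²; T_body⁴ − T_wall⁴ = 4.421×10¹² − 3.129×10¹² = 1.291×10¹² K⁴.
|P_net| = 0.21·5.67×10⁻⁸·3.142×10⁻⁴·1.291×10¹².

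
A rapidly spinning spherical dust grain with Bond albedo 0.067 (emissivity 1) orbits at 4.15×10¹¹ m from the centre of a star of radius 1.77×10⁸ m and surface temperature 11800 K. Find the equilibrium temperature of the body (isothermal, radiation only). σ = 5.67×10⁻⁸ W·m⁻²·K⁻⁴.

T ≈ 169 K

The star's surface emits σT_*⁴; at distance d the flux is S = σT_*⁴(R_*/d)².
S = 5.67×10⁻⁸·(11800)⁴·(1.77×10⁸/4.15×10¹¹)² = 200.0 W/m².
For an isothermal sphere T⁴ = (1−a)S/(4σ) = 8.226×10⁸ K⁴.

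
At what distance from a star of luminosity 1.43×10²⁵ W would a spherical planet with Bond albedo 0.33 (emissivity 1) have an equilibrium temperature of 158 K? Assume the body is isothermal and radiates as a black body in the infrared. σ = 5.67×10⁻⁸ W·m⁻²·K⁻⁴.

For an isothermal black-emitting sphere, (1−a)S·πr² = σ·4πr²·T⁴ ⇒ S = 4σT⁴/(1−a).
S = 4·5.67×10⁻⁸·(158)⁴/0.670 = 211.0 W/m².
Flux falls as S = L/(4πd²), so d = √(L/(4πS)) = √(1.43×10²⁵/(4π·211.0)).

d ≈ 7.34×10¹⁰ m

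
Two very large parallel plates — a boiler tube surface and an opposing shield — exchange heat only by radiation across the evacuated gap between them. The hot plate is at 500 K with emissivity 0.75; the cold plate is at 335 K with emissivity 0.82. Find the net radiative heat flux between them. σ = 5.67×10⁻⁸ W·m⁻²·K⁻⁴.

q ≈ 1820 W/m²

For two infinite grey parallel plates, q = σ(T₁⁴ − T₂⁴)/(1/ε₁ + 1/ε₂ − 1).
T₁⁴ − T₂⁴ = 6.250×10¹⁰ − 1.259×10¹⁰ = 4.991×10¹⁰ K⁴.
1/ε₁ + 1/ε₂ − 1 = 1.333 + 1.220 − 1 = 1.553.
q = 5.67×10⁻⁸ × 4.991×10¹⁰ / 1.553.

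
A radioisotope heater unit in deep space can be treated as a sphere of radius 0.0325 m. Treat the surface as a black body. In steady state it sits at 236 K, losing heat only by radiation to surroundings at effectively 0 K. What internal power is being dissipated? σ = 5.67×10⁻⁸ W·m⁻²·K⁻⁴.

Steady state: P = εσA T⁴.
A = 4πr² = 0.01327 m²; T⁴ = (236)⁴ = 3.102×10⁹ K⁴.
P = 1.0 × 5.67×10⁻⁸ × 0.01327 × 3.102×10⁹.

P ≈ 2.33 W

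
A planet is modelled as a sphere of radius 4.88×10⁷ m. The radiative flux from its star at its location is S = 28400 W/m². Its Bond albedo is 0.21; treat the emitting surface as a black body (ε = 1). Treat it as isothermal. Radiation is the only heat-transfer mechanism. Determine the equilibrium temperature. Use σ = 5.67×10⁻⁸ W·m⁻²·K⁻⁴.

At equilibrium, absorbed power = emitted power.
Absorbing cross-section = πr² = 7.482×10¹⁵ m²; emitting surface = 4πr² = 2.993×10¹⁶ m² (ratio 4).
(1−a)S·A_cross = εσ·A_surf·T⁴  ⇒  T⁴ = (1−a)S/(4σ).
T⁴ = 0.790·28400/(4·5.67×10⁻⁸) = 9.892×10¹⁰ K⁴.
T = (9.892×10¹⁰)^(1/4).

T ≈ 561 K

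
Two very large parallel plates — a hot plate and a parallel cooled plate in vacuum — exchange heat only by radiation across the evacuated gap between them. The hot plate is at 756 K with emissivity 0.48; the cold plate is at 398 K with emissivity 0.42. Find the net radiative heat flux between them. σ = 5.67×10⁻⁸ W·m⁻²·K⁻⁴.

For two infinite grey parallel plates, q = σ(T₁⁴ − T₂⁴)/(1/ε₁ + 1/ε₂ − 1).
T₁⁴ − T₂⁴ = 3.267×10¹¹ − 2.509×10¹⁰ = 3.016×10¹¹ K⁴.
1/ε₁ + 1/ε₂ − 1 = 2.083 + 2.381 − 1 = 3.464.
q = 5.67×10⁻⁸ × 3.016×10¹¹ / 3.464.

q ≈ 4940 W/m²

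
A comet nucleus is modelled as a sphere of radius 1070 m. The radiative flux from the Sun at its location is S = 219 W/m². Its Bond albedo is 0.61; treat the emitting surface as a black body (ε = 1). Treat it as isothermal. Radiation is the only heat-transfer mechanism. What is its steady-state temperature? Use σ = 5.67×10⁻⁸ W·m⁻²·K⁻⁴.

At equilibrium, absorbed power = emitted power.
Absorbing cross-section = πr² = 3.597×10⁶ m²; emitting surface = 4πr² = 1.439×10⁷ m² (ratio 4).
(1−a)S·A_cross = εσ·A_surf·T⁴  ⇒  T⁴ = (1−a)S/(4σ).
T⁴ = 0.390·219/(4·5.67×10⁻⁸) = 3.766×10⁸ K⁴.
T = (3.766×10⁸)^(1/4).

T ≈ 139 K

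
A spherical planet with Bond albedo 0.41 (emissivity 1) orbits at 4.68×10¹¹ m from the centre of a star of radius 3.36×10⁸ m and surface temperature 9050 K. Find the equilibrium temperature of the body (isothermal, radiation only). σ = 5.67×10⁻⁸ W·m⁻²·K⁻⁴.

The star's surface emits σT_*⁴; at distance d the flux is S = σT_*⁴(R_*/d)².
S = 5.67×10⁻⁸·(9050)⁴·(3.36×10⁸/4.68×10¹¹)² = 196.0 W/m².
For an isothermal sphere T⁴ = (1−a)S/(4σ) = 5.100×10⁸ K⁴.

T ≈ 150 K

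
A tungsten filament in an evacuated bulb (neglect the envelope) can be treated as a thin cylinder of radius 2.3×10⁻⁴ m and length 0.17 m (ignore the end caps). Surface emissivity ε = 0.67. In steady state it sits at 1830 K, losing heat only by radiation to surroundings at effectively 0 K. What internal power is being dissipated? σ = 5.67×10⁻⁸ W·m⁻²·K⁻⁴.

Steady state: P = εσA T⁴.
A = 2πrL = 2.457×10⁻⁴ m²; T⁴ = (1830)⁴ = 1.122×10¹³ K⁴.
P = 0.67 × 5.67×10⁻⁸ × 2.457×10⁻⁴ × 1.122×10¹³.

P ≈ 105 W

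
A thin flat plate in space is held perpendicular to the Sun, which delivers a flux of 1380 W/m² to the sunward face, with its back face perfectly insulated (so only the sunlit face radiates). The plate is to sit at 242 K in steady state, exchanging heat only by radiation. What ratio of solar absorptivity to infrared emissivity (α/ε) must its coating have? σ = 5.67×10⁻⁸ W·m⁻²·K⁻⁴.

α/ε ≈ 0.141

Balance: αS·A = εσ·1A·T⁴ ⇒ α/ε = σT⁴/S.
α/ε = 5.67×10⁻⁸·(242)⁴/1380 = 5.67×10⁻⁸·3.430×10⁹/1380.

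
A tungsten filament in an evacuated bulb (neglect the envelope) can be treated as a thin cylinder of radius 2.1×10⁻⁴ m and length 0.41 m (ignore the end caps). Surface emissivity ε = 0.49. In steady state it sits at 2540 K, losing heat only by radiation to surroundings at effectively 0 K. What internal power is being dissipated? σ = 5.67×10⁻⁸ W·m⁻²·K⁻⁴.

Steady state: P = εσA T⁴.
A = 2πrL = 5.410×10⁻⁴ m²; T⁴ = (2540)⁴ = 4.162×10¹³ K⁴.
P = 0.49 × 5.67×10⁻⁸ × 5.410×10⁻⁴ × 4.162×10¹³.

P ≈ 626 W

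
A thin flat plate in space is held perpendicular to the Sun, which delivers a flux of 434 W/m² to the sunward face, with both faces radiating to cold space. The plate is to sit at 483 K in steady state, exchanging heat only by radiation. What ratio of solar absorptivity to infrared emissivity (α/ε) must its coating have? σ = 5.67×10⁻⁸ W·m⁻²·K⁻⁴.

Balance: αS·A = εσ·2A·T⁴ ⇒ α/ε = 2σT⁴/S.
α/ε = 2·5.67×10⁻⁸·(483)⁴/434 = 2·5.67×10⁻⁸·5.442×10¹⁰/434.

α/ε ≈ 14.2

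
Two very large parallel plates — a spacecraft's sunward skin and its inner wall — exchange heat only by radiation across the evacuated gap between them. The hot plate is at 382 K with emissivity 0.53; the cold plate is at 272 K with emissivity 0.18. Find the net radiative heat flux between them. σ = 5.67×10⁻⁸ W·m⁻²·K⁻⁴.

For two infinite grey parallel plates, q = σ(T₁⁴ − T₂⁴)/(1/ε₁ + 1/ε₂ − 1).
T₁⁴ − T₂⁴ = 2.129×10¹⁰ − 5.474×10⁹ = 1.582×10¹⁰ K⁴.
1/ε₁ + 1/ε₂ − 1 = 1.887 + 5.556 − 1 = 6.442.
q = 5.67×10⁻⁸ × 1.582×10¹⁰ / 6.442.

q ≈ 139 W/m²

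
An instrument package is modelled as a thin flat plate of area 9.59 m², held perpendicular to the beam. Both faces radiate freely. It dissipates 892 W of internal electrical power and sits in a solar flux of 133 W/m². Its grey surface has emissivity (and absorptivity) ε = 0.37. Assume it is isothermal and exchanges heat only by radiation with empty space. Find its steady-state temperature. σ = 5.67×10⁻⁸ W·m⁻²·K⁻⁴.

T ≈ 241 K

At steady state, absorbed solar power + internal power = radiated power.
Absorbed: α·S·A_cross = 0.37·133·9.590 = 471.9 W (cross-section A).
Total input = 471.9 + 892 = 1364 W.
Radiated: εσ·A_surf·T⁴ with A_surf = 2A = 19.18 m².
T⁴ = 1364/(0.37·5.67×10⁻⁸·19.18) = 3.390×10⁹ K⁴.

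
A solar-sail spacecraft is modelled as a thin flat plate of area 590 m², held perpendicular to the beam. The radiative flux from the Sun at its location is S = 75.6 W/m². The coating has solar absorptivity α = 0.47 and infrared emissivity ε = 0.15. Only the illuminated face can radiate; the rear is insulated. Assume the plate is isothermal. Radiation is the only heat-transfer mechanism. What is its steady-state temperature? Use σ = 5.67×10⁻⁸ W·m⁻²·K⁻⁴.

T ≈ 254 K

At equilibrium, absorbed power = emitted power.
Absorbing cross-section = A = 590.0 m²; emitting surface = A = 590.0 m² (ratio 1).
αS·A_cross = εσ·A_surf·T⁴  ⇒  T⁴ = αS/(ε·1σ).
T⁴ = 0.470·75.6/(0.15·1·5.67×10⁻⁸) = 4.178×10⁹ K⁴.
T = (4.178×10⁹)^(1/4).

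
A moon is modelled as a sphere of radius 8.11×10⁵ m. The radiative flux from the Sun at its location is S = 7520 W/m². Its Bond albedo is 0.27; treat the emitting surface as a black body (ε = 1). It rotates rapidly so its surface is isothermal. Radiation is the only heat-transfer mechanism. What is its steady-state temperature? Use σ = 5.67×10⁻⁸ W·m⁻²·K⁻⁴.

At equilibrium, absorbed power = emitted power.
Absorbing cross-section = πr² = 2.066×10¹² m²; emitting surface = 4πr² = 8.265×10¹² m² (ratio 4).
(1−a)S·A_cross = εσ·A_surf·T⁴  ⇒  T⁴ = (1−a)S/(4σ).
T⁴ = 0.730·7520/(4·5.67×10⁻⁸) = 2.420×10¹⁰ K⁴.
T = (2.420×10¹⁰)^(1/4).

T ≈ 394 K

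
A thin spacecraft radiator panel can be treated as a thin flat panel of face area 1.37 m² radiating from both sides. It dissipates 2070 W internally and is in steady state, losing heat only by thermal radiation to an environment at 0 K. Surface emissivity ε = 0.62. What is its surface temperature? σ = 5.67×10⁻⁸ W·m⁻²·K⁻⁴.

Steady state: internal power = radiated power, P = εσA T⁴.
Radiating area A = 2·1.37 = 2.740 m².
T⁴ = P/(εσA) = 2070/(0.62·5.67×10⁻⁸·2.740) = 2.149×10¹⁰ K⁴.
T = (2.149×10¹⁰)^(1/4).

T ≈ 383 K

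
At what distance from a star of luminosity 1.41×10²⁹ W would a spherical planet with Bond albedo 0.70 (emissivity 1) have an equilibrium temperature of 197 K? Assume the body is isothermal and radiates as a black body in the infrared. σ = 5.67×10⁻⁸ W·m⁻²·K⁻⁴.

For an isothermal black-emitting sphere, (1−a)S·πr² = σ·4πr²·T⁴ ⇒ S = 4σT⁴/(1−a).
S = 4·5.67×10⁻⁸·(197)⁴/0.300 = 1139 W/m².
Flux falls as S = L/(4πd²), so d = √(L/(4πS)) = √(1.41×10²⁹/(4π·1139)).

d ≈ 3.14×10¹² m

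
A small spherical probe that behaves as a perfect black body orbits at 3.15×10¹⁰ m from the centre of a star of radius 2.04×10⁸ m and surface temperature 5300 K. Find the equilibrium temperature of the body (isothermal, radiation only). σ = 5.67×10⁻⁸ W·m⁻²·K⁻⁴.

The star's surface emits σT_*⁴; at distance d the flux is S = σT_*⁴(R_*/d)².
S = 5.67×10⁻⁸·(5300)⁴·(2.04×10⁸/3.15×10¹⁰)² = 1876 W/m².
For an isothermal sphere T⁴ = (1−a)S/(4σ) = 8.273×10⁹ K⁴.

T ≈ 302 K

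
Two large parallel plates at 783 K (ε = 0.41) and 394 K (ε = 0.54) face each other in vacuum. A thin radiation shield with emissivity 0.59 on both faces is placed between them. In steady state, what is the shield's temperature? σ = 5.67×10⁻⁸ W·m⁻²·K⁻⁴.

T_s ≈ 653 K

In steady state the net flux on the hot side equals that on the cold side.
σ(T₁⁴−T_s⁴)/D₁ = σ(T_s⁴−T₂⁴)/D₂, with D₁ = 1/ε₁+1/ε_s−1 = 3.134, D₂ = 1/ε_s+1/ε₂−1 = 2.547.
Solve for T_s⁴: T_s⁴ = (D₂·T₁⁴ + D₁·T₂⁴)/(D₁+D₂) = 1.818×10¹¹ K⁴.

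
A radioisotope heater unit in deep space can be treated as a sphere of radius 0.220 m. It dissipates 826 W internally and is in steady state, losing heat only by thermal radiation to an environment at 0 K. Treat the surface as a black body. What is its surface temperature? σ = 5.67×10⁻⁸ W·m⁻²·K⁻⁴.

T ≈ 393 K

Steady state: internal power = radiated power, P = εσA T⁴.
Radiating area A = 4πr² = 0.6082 m².
T⁴ = P/(εσA) = 826/(1.0·5.67×10⁻⁸·0.6082) = 2.395×10¹⁰ K⁴.
T = (2.395×10¹⁰)^(1/4).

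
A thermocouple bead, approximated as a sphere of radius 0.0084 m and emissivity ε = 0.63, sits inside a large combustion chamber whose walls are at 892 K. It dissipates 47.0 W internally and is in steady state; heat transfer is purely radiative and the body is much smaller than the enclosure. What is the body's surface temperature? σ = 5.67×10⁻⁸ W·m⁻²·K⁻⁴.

T ≈ 1210 K

For a small grey body in a large enclosure, net radiated power = εσA(T⁴ − T_w⁴).
Steady state: P = εσA(T⁴ − T_w⁴) with A = 4πr² = 8.867×10⁻⁴ m².
T⁴ = P/(εσA) + T_w⁴ = 47.0/(0.63·5.67×10⁻⁸·8.867×10⁻⁴) + (892)⁴
    = 1.484×10¹² + 6.331×10¹¹ = 2.117×10¹² K⁴.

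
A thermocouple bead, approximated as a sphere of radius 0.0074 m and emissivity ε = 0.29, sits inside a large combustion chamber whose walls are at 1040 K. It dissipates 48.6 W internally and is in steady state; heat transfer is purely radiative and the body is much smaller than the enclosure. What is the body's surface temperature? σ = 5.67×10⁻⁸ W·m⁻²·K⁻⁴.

T ≈ 1530 K

For a small grey body in a large enclosure, net radiated power = εσA(T⁴ − T_w⁴).
Steady state: P = εσA(T⁴ − T_w⁴) with A = 4πr² = 6.881×10⁻⁴ m².
T⁴ = P/(εσA) + T_w⁴ = 48.6/(0.29·5.67×10⁻⁸·6.881×10⁻⁴) + (1040)⁴
    = 4.295×10¹² + 1.170×10¹² = 5.465×10¹² K⁴.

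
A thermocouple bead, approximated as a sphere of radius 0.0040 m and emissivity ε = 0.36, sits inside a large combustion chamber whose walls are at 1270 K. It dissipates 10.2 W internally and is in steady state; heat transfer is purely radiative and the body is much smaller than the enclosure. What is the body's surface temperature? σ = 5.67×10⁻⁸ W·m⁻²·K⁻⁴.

For a small grey body in a large enclosure, net radiated power = εσA(T⁴ − T_w⁴).
Steady state: P = εσA(T⁴ − T_w⁴) with A = 4πr² = 2.011×10⁻⁴ m².
T⁴ = P/(εσA) + T_w⁴ = 10.2/(0.36·5.67×10⁻⁸·2.011×10⁻⁴) + (1270)⁴
    = 2.485×10¹² + 2.601×10¹² = 5.087×10¹² K⁴.

T ≈ 1500 K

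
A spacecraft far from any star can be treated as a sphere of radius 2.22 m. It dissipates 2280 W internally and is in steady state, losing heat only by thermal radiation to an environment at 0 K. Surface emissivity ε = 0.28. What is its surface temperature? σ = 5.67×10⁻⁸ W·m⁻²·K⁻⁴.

T ≈ 219 K

Steady state: internal power = radiated power, P = εσA T⁴.
Radiating area A = 4πr² = 61.93 m².
T⁴ = P/(εσA) = 2280/(0.28·5.67×10⁻⁸·61.93) = 2.319×10⁹ K⁴.
T = (2.319×10⁹)^(1/4).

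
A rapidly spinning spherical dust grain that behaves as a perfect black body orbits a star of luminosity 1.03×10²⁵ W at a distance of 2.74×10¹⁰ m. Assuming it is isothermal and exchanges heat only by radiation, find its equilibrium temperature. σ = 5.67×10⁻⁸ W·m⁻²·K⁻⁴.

T ≈ 263 K

First find the stellar flux at distance d: S = L/(4πd²) = 1.03×10²⁵/(4π·(2.74×10¹⁰)²) = 1092 W/m².
For an isothermal sphere, absorbed (1−a)S·πr² = emitted σ·4πr²·T⁴, so T⁴ = (1−a)S/(4σ).
T⁴ = 1.00·1092/(4·5.67×10⁻⁸) = 4.814×10⁹ K⁴.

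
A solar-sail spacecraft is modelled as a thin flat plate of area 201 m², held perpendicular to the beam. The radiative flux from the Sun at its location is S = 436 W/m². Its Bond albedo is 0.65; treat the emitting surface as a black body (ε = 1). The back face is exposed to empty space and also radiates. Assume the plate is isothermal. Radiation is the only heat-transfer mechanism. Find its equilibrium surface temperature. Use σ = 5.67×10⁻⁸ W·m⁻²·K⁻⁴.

At equilibrium, absorbed power = emitted power.
Absorbing cross-section = A = 201.0 m²; emitting surface = 2A = 402.0 m² (ratio 2).
(1−a)S·A_cross = εσ·A_surf·T⁴  ⇒  T⁴ = (1−a)S/(2σ).
T⁴ = 0.350·436/(2·5.67×10⁻⁸) = 1.346×10⁹ K⁴.
T = (1.346×10⁹)^(1/4).

T ≈ 192 K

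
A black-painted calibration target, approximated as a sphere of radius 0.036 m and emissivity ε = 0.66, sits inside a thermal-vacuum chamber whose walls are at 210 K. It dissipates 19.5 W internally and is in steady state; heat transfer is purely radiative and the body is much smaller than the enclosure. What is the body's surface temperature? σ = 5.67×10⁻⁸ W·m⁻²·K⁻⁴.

T ≈ 429 K

For a small grey body in a large enclosure, net radiated power = εσA(T⁴ − T_w⁴).
Steady state: P = εσA(T⁴ − T_w⁴) with A = 4πr² = 0.01629 m².
T⁴ = P/(εσA) + T_w⁴ = 19.5/(0.66·5.67×10⁻⁸·0.01629) + (210)⁴
    = 3.200×10¹⁰ + 1.945×10⁹ = 3.394×10¹⁰ K⁴.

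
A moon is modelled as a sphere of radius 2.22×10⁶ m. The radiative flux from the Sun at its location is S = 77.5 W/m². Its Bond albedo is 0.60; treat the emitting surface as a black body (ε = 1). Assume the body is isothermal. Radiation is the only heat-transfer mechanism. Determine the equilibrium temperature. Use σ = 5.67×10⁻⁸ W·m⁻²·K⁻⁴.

At equilibrium, absorbed power = emitted power.
Absorbing cross-section = πr² = 1.548×10¹³ m²; emitting surface = 4πr² = 6.193×10¹³ m² (ratio 4).
(1−a)S·A_cross = εσ·A_surf·T⁴  ⇒  T⁴ = (1−a)S/(4σ).
T⁴ = 0.400·77.5/(4·5.67×10⁻⁸) = 1.367×10⁸ K⁴.
T = (1.367×10⁸)^(1/4).

T ≈ 108 K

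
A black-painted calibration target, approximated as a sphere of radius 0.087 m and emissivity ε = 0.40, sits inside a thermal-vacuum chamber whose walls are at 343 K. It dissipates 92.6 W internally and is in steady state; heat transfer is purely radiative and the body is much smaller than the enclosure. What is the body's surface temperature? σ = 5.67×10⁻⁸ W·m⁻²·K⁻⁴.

For a small grey body in a large enclosure, net radiated power = εσA(T⁴ − T_w⁴).
Steady state: P = εσA(T⁴ − T_w⁴) with A = 4πr² = 0.09511 m².
T⁴ = P/(εσA) + T_w⁴ = 92.6/(0.40·5.67×10⁻⁸·0.09511) + (343)⁴
    = 4.293×10¹⁰ + 1.384×10¹⁰ = 5.677×10¹⁰ K⁴.

T ≈ 488 K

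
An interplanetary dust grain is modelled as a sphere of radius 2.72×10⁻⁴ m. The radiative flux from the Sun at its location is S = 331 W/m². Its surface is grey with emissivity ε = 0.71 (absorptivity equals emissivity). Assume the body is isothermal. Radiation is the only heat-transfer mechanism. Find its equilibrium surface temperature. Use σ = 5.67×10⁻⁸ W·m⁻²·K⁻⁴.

At equilibrium, absorbed power = emitted power.
Absorbing cross-section = πr² = 2.324×10⁻⁷ m²; emitting surface = 4πr² = 9.297×10⁻⁷ m² (ratio 4).
εS·A_cross = εσ·A_surf·T⁴  ⇒  T⁴ = S/(4σ)   (ε cancels).
T⁴ = 331/(4·5.67×10⁻⁸) = 1.459×10⁹ K⁴.
T = (1.459×10⁹)^(1/4).

T ≈ 195 K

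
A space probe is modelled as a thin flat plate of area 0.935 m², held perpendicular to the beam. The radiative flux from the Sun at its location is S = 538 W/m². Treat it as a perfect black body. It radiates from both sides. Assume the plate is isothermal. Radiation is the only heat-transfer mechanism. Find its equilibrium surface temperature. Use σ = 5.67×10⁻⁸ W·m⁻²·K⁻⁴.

T ≈ 262 K

At equilibrium, absorbed power = emitted power.
Absorbing cross-section = A = 0.9350 m²; emitting surface = 2A = 1.870 m² (ratio 2).
S·A_cross = εσ·A_surf·T⁴  ⇒  T⁴ = S/(2σ).
T⁴ = 1.00·538/(2·5.67×10⁻⁸) = 4.744×10⁹ K⁴.
T = (4.744×10⁹)^(1/4).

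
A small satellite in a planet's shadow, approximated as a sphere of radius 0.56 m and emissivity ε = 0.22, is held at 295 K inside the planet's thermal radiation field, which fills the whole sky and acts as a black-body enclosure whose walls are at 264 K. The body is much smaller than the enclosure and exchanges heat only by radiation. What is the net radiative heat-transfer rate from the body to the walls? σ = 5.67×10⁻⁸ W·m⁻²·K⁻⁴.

P_net ≈ 134 W

For a small grey body in a large enclosure: P_net = εσA(T_body⁴ − T_wall⁴).
A = 4πr² = 3.941 m²; T_body⁴ − T_wall⁴ = 7.573×10⁹ − 4.858×10⁹ = 2.716×10⁹ K⁴.
|P_net| = 0.22·5.67×10⁻⁸·3.941·2.716×10⁹.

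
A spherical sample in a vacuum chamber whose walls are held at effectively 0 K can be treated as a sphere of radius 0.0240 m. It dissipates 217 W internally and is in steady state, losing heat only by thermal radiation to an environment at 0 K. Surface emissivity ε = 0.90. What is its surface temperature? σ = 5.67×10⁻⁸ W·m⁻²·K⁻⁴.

Steady state: internal power = radiated power, P = εσA T⁴.
Radiating area A = 4πr² = 0.007238 m².
T⁴ = P/(εσA) = 217/(0.90·5.67×10⁻⁸·0.007238) = 5.875×10¹¹ K⁴.
T = (5.875×10¹¹)^(1/4).

T ≈ 875 K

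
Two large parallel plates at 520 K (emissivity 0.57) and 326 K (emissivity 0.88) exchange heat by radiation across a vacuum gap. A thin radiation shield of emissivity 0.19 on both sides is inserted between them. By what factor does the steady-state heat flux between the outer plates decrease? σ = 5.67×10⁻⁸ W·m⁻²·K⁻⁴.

factor ≈ 6.04

Without shield: q₀ = σΔ(T⁴)/(1/ε₁+1/ε₂−1) with denominator 1.891.
With shield the two gaps are in series; the resistances add: (1/ε₁+1/ε_s−1)+(1/ε_s+1/ε₂−1) = 6.018+5.400 = 11.42.
Heat-flux ratio q₀/q = 11.42/1.891.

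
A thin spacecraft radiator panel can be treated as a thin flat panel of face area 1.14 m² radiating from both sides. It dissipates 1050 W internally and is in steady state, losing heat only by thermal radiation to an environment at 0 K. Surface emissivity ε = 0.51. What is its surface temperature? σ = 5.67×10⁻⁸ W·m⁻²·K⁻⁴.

T ≈ 355 K

Steady state: internal power = radiated power, P = εσA T⁴.
Radiating area A = 2·1.14 = 2.280 m².
T⁴ = P/(εσA) = 1050/(0.51·5.67×10⁻⁸·2.280) = 1.593×10¹⁰ K⁴.
T = (1.593×10¹⁰)^(1/4).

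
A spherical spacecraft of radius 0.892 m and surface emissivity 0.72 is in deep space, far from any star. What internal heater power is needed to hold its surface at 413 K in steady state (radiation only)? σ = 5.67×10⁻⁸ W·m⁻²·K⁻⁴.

P = εσ·4πr²·T⁴.
4πr² = 9.999 m²; T⁴ = 2.909×10¹⁰ K⁴.
P = 0.72·5.67×10⁻⁸·9.999·2.909×10¹⁰.

P ≈ 11900 W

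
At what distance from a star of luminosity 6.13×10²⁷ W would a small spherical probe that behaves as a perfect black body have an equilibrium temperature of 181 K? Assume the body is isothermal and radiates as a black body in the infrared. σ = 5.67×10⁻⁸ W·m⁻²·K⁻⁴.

d ≈ 1.42×10¹² m

For an isothermal black-emitting sphere, (1−a)S·πr² = σ·4πr²·T⁴ ⇒ S = 4σT⁴/(1−a).
S = 4·5.67×10⁻⁸·(181)⁴/1.00 = 243.4 W/m².
Flux falls as S = L/(4πd²), so d = √(L/(4πS)) = √(6.13×10²⁷/(4π·243.4)).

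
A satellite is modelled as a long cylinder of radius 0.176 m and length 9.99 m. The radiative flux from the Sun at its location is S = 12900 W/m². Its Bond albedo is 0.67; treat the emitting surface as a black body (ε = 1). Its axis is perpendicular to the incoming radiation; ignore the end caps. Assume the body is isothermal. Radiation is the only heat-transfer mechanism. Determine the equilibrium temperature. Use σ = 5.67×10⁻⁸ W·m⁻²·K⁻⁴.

At equilibrium, absorbed power = emitted power.
Absorbing cross-section = 2rL = 3.516 m²; emitting surface = 2πrL = 11.05 m² (ratio π).
(1−a)S·A_cross = εσ·A_surf·T⁴  ⇒  T⁴ = (1−a)S/(πσ).
T⁴ = 0.330·12900/(π·5.67×10⁻⁸) = 2.390×10¹⁰ K⁴.
T = (2.390×10¹⁰)^(1/4).

T ≈ 393 K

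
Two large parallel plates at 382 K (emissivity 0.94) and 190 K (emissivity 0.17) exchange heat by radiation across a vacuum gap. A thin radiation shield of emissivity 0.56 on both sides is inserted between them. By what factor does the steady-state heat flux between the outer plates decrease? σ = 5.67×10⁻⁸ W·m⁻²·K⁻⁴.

Without shield: q₀ = σΔ(T⁴)/(1/ε₁+1/ε₂−1) with denominator 5.946.
With shield the two gaps are in series; the resistances add: (1/ε₁+1/ε_s−1)+(1/ε_s+1/ε₂−1) = 1.850+6.668 = 8.518.
Heat-flux ratio q₀/q = 8.518/5.946.

factor ≈ 1.43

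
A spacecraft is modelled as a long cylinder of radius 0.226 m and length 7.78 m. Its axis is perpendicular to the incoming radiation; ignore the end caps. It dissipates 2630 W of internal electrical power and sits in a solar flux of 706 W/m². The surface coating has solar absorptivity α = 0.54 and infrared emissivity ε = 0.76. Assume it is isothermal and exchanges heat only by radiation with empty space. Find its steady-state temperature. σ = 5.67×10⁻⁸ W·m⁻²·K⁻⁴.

T ≈ 302 K

At steady state, absorbed solar power + internal power = radiated power.
Absorbed: α·S·A_cross = 0.54·706·3.517 = 1341 W (cross-section 2rL).
Total input = 1341 + 2630 = 3971 W.
Radiated: εσ·A_surf·T⁴ with A_surf = 2πrL = 11.05 m².
T⁴ = 3971/(0.76·5.67×10⁻⁸·11.05) = 8.341×10⁹ K⁴.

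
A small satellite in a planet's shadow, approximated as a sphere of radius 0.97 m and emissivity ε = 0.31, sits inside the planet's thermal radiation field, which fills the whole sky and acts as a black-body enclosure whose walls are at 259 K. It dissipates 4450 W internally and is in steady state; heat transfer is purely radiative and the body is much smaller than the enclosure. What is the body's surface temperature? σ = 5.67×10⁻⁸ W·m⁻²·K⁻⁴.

T ≈ 401 K

For a small grey body in a large enclosure, net radiated power = εσA(T⁴ − T_w⁴).
Steady state: P = εσA(T⁴ − T_w⁴) with A = 4πr² = 11.82 m².
T⁴ = P/(εσA) + T_w⁴ = 4450/(0.31·5.67×10⁻⁸·11.82) + (259)⁴
    = 2.141×10¹⁰ + 4.500×10⁹ = 2.591×10¹⁰ K⁴.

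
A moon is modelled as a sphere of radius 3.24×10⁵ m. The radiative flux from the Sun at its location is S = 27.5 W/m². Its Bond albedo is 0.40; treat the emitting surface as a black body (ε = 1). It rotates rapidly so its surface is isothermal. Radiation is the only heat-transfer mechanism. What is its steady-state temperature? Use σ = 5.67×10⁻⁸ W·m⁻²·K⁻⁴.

T ≈ 92.4 K

At equilibrium, absorbed power = emitted power.
Absorbing cross-section = πr² = 3.298×10¹¹ m²; emitting surface = 4πr² = 1.319×10¹² m² (ratio 4).
(1−a)S·A_cross = εσ·A_surf·T⁴  ⇒  T⁴ = (1−a)S/(4σ).
T⁴ = 0.600·27.5/(4·5.67×10⁻⁸) = 7.275×10⁷ K⁴.
T = (7.275×10⁷)^(1/4).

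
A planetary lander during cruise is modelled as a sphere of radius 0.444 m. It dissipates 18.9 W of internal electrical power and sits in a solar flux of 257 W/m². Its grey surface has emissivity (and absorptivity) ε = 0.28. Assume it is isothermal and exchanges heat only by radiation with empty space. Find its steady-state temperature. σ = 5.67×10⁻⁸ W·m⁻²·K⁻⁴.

At steady state, absorbed solar power + internal power = radiated power.
Absorbed: α·S·A_cross = 0.28·257·0.6193 = 44.57 W (cross-section πr²).
Total input = 44.57 + 18.9 = 63.47 W.
Radiated: εσ·A_surf·T⁴ with A_surf = 4πr² = 2.477 m².
T⁴ = 63.47/(0.28·5.67×10⁻⁸·2.477) = 1.614×10⁹ K⁴.

T ≈ 200 K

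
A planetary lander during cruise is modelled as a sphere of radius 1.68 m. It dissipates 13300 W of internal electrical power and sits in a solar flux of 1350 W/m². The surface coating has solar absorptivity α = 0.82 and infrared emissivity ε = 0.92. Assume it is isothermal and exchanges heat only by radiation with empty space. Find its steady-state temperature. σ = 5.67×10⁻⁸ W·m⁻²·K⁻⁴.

At steady state, absorbed solar power + internal power = radiated power.
Absorbed: α·S·A_cross = 0.82·1350·8.867 = 9816 W (cross-section πr²).
Total input = 9816 + 13300 = 23120 W.
Radiated: εσ·A_surf·T⁴ with A_surf = 4πr² = 35.47 m².
T⁴ = 23120/(0.92·5.67×10⁻⁸·35.47) = 1.249×10¹⁰ K⁴.

T ≈ 334 K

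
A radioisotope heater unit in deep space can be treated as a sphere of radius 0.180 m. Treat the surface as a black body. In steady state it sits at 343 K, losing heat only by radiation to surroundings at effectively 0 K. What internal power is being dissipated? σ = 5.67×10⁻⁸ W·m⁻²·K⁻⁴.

P ≈ 320 W

Steady state: P = εσA T⁴.
A = 4πr² = 0.4072 m²; T⁴ = (343)⁴ = 1.384×10¹⁰ K⁴.
P = 1.0 × 5.67×10⁻⁸ × 0.4072 × 1.384×10¹⁰.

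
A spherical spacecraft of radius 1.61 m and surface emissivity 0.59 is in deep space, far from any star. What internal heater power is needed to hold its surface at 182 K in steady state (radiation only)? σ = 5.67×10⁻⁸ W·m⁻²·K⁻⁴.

P ≈ 1200 W

P = εσ·4πr²·T⁴.
4πr² = 32.57 m²; T⁴ = 1.097×10⁹ K⁴.
P = 0.59·5.67×10⁻⁸·32.57·1.097×10⁹.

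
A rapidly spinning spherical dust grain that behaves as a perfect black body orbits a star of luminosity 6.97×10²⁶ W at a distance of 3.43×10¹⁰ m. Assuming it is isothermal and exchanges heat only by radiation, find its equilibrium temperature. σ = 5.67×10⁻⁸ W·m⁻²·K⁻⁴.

T ≈ 675 K

First find the stellar flux at distance d: S = L/(4πd²) = 6.97×10²⁶/(4π·(3.43×10¹⁰)²) = 47140 W/m².
For an isothermal sphere, absorbed (1−a)S·πr² = emitted σ·4πr²·T⁴, so T⁴ = (1−a)S/(4σ).
T⁴ = 1.00·47140/(4·5.67×10⁻⁸) = 2.079×10¹¹ K⁴.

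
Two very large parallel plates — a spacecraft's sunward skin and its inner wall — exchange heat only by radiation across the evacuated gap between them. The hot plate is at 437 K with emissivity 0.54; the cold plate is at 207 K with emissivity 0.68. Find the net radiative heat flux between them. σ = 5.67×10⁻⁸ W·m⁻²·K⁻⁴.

q ≈ 846 W/m²

For two infinite grey parallel plates, q = σ(T₁⁴ − T₂⁴)/(1/ε₁ + 1/ε₂ − 1).
T₁⁴ − T₂⁴ = 3.647×10¹⁰ − 1.836×10⁹ = 3.463×10¹⁰ K⁴.
1/ε₁ + 1/ε₂ − 1 = 1.852 + 1.471 − 1 = 2.322.
q = 5.67×10⁻⁸ × 3.463×10¹⁰ / 2.322.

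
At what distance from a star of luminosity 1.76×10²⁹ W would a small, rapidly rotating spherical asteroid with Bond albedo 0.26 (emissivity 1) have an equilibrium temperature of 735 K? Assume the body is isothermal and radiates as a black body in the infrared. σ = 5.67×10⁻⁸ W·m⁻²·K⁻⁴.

d ≈ 3.96×10¹¹ m

For an isothermal black-emitting sphere, (1−a)S·πr² = σ·4πr²·T⁴ ⇒ S = 4σT⁴/(1−a).
S = 4·5.67×10⁻⁸·(735)⁴/0.740 = 89450 W/m².
Flux falls as S = L/(4πd²), so d = √(L/(4πS)) = √(1.76×10²⁹/(4π·89450)).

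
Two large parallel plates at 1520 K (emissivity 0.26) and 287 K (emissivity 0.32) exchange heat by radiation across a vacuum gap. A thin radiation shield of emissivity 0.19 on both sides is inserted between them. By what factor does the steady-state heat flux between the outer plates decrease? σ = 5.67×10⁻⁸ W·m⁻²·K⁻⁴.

Without shield: q₀ = σΔ(T⁴)/(1/ε₁+1/ε₂−1) with denominator 5.971.
With shield the two gaps are in series; the resistances add: (1/ε₁+1/ε_s−1)+(1/ε_s+1/ε₂−1) = 8.109+7.388 = 15.50.
Heat-flux ratio q₀/q = 15.50/5.971.

factor ≈ 2.60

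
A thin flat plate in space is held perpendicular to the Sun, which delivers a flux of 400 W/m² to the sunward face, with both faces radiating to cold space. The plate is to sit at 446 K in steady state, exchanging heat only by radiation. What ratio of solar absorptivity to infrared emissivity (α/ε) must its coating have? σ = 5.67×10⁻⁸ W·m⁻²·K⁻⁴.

Balance: αS·A = εσ·2A·T⁴ ⇒ α/ε = 2σT⁴/S.
α/ε = 2·5.67×10⁻⁸·(446)⁴/400 = 2·5.67×10⁻⁸·3.957×10¹⁰/400.

α/ε ≈ 11.2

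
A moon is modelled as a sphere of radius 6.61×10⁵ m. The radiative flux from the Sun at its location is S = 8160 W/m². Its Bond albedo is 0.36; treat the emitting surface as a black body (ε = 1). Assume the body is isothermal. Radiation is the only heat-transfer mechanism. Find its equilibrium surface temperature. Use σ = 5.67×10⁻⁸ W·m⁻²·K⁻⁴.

T ≈ 390 K

At equilibrium, absorbed power = emitted power.
Absorbing cross-section = πr² = 1.373×10¹² m²; emitting surface = 4πr² = 5.491×10¹² m² (ratio 4).
(1−a)S·A_cross = εσ·A_surf·T⁴  ⇒  T⁴ = (1−a)S/(4σ).
T⁴ = 0.640·8160/(4·5.67×10⁻⁸) = 2.303×10¹⁰ K⁴.
T = (2.303×10¹⁰)^(1/4).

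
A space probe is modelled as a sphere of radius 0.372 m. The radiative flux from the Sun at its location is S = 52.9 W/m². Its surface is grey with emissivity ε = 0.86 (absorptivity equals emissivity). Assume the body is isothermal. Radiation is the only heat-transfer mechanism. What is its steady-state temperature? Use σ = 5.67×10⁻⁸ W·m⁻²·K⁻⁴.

T ≈ 124 K

At equilibrium, absorbed power = emitted power.
Absorbing cross-section = πr² = 0.4347 m²; emitting surface = 4πr² = 1.739 m² (ratio 4).
εS·A_cross = εσ·A_surf·T⁴  ⇒  T⁴ = S/(4σ)   (ε cancels).
T⁴ = 52.9/(4·5.67×10⁻⁸) = 2.332×10⁸ K⁴.
T = (2.332×10⁸)^(1/4).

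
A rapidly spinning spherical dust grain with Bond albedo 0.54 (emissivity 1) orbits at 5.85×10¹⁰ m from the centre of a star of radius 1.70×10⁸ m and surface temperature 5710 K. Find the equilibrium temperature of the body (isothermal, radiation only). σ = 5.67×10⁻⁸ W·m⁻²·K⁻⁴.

The star's surface emits σT_*⁴; at distance d the flux is S = σT_*⁴(R_*/d)².
S = 5.67×10⁻⁸·(5710)⁴·(1.70×10⁸/5.85×10¹⁰)² = 509.0 W/m².
For an isothermal sphere T⁴ = (1−a)S/(4σ) = 1.032×10⁹ K⁴.

T ≈ 179 K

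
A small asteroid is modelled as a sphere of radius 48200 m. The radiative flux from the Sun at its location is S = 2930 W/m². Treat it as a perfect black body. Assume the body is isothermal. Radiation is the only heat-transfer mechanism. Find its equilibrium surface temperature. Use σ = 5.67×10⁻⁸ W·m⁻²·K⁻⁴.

At equilibrium, absorbed power = emitted power.
Absorbing cross-section = πr² = 7.299×10⁹ m²; emitting surface = 4πr² = 2.919×10¹⁰ m² (ratio 4).
S·A_cross = εσ·A_surf·T⁴  ⇒  T⁴ = S/(4σ).
T⁴ = 1.00·2930/(4·5.67×10⁻⁸) = 1.292×10¹⁰ K⁴.
T = (1.292×10¹⁰)^(1/4).

T ≈ 337 K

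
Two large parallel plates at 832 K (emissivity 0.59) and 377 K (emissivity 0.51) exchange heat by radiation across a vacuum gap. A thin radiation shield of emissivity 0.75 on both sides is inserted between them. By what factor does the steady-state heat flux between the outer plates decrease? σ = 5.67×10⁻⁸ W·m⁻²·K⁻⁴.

factor ≈ 1.63

Without shield: q₀ = σΔ(T⁴)/(1/ε₁+1/ε₂−1) with denominator 2.656.
With shield the two gaps are in series; the resistances add: (1/ε₁+1/ε_s−1)+(1/ε_s+1/ε₂−1) = 2.028+2.294 = 4.322.
Heat-flux ratio q₀/q = 4.322/2.656.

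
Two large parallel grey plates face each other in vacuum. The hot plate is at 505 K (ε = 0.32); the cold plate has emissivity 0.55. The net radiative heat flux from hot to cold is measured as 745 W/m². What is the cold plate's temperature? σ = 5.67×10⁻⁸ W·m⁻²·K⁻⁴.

T₂ ≈ 339 K

q = σ(T₁⁴ − T₂⁴)/(1/ε₁ + 1/ε₂ − 1); denominator = 3.943.
T₂⁴ = T₁⁴ − q·(1/ε₁+1/ε₂−1)/σ = 6.504×10¹⁰ − 745·3.943/5.67×10⁻⁸
    = 1.323×10¹⁰ K⁴.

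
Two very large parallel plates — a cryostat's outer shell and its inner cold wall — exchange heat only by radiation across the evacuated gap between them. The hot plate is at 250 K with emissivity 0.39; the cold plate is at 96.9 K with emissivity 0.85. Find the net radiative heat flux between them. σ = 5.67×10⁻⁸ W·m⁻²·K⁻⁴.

For two infinite grey parallel plates, q = σ(T₁⁴ − T₂⁴)/(1/ε₁ + 1/ε₂ − 1).
T₁⁴ − T₂⁴ = 3.906×10⁹ − 8.816×10⁷ = 3.818×10⁹ K⁴.
1/ε₁ + 1/ε₂ − 1 = 2.564 + 1.176 − 1 = 2.741.
q = 5.67×10⁻⁸ × 3.818×10⁹ / 2.741.

q ≈ 79.0 W/m²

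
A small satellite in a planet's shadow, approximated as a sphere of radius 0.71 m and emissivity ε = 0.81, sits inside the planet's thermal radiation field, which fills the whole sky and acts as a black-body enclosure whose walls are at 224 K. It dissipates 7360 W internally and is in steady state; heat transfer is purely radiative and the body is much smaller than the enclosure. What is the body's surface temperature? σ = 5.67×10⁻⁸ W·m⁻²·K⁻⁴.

T ≈ 408 K

For a small grey body in a large enclosure, net radiated power = εσA(T⁴ − T_w⁴).
Steady state: P = εσA(T⁴ − T_w⁴) with A = 4πr² = 6.335 m².
T⁴ = P/(εσA) + T_w⁴ = 7360/(0.81·5.67×10⁻⁸·6.335) + (224)⁴
    = 2.530×10¹⁰ + 2.518×10⁹ = 2.782×10¹⁰ K⁴.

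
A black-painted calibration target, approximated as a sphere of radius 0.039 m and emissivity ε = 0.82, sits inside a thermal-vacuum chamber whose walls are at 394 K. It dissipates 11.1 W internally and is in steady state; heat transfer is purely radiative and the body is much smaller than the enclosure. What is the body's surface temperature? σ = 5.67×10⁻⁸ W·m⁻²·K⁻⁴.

For a small grey body in a large enclosure, net radiated power = εσA(T⁴ − T_w⁴).
Steady state: P = εσA(T⁴ − T_w⁴) with A = 4πr² = 0.01911 m².
T⁴ = P/(εσA) + T_w⁴ = 11.1/(0.82·5.67×10⁻⁸·0.01911) + (394)⁴
    = 1.249×10¹⁰ + 2.410×10¹⁰ = 3.659×10¹⁰ K⁴.

T ≈ 437 K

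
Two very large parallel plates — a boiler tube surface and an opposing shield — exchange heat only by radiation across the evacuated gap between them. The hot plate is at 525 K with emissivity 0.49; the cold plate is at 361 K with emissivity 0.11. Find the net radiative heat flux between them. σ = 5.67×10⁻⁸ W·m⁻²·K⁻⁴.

q ≈ 330 W/m²

For two infinite grey parallel plates, q = σ(T₁⁴ − T₂⁴)/(1/ε₁ + 1/ε₂ − 1).
T₁⁴ − T₂⁴ = 7.597×10¹⁰ − 1.698×10¹⁰ = 5.899×10¹⁰ K⁴.
1/ε₁ + 1/ε₂ − 1 = 2.041 + 9.091 − 1 = 10.13.
q = 5.67×10⁻⁸ × 5.899×10¹⁰ / 10.13.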